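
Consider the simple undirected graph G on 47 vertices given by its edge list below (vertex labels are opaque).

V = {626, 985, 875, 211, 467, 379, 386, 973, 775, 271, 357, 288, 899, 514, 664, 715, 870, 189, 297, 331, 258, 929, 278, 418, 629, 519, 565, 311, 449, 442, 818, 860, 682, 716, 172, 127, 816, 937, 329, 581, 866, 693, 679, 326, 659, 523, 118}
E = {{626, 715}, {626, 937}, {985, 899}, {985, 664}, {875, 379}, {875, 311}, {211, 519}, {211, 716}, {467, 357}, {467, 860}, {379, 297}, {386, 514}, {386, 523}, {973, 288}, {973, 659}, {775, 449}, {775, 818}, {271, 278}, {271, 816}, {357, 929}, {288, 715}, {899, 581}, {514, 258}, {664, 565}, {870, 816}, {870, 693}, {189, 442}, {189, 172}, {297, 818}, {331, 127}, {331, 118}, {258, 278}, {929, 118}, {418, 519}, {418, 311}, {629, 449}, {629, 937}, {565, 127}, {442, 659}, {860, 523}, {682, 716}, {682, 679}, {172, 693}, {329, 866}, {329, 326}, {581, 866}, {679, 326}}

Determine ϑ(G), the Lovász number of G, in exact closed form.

N(973) = {288, 659}, |N(973)| = 2.
N(258) = {514, 278}, |N(258)| = 2.
deg(442) = 2; N(442) = {189, 659}.
deg(679) = 2; N(679) = {682, 326}.
2-regular, N=47; connected 2-regular on 47 ⇒ C_{47}.
A has 24 distinct eigenvalues ≈ [2.0, 1.982, 1.929, 1.841, 1.721, 1.57, 1.39, 1.186, 0.961, 0.719, 0.464, 0.2, -0.067, -0.333, -0.593, -0.842, -1.076, -1.291, -1.483, -1.649, -1.785, -1.889, -1.96, -1.996].
With N=47: ϑ(G) = 47·(-(-1)*2*cos(pi/47))/(2−(-2*cos(pi/47))) = 47*cos(pi/47)/(cos(pi/47) + 1).
ϑ(G) ≈ 23.473731493.
Check 23 ≤ 47*cos(pi/47)/(cos(pi/47) + 1) ≤ 24: both strict.

47*cos(pi/47)/(cos(pi/47) + 1)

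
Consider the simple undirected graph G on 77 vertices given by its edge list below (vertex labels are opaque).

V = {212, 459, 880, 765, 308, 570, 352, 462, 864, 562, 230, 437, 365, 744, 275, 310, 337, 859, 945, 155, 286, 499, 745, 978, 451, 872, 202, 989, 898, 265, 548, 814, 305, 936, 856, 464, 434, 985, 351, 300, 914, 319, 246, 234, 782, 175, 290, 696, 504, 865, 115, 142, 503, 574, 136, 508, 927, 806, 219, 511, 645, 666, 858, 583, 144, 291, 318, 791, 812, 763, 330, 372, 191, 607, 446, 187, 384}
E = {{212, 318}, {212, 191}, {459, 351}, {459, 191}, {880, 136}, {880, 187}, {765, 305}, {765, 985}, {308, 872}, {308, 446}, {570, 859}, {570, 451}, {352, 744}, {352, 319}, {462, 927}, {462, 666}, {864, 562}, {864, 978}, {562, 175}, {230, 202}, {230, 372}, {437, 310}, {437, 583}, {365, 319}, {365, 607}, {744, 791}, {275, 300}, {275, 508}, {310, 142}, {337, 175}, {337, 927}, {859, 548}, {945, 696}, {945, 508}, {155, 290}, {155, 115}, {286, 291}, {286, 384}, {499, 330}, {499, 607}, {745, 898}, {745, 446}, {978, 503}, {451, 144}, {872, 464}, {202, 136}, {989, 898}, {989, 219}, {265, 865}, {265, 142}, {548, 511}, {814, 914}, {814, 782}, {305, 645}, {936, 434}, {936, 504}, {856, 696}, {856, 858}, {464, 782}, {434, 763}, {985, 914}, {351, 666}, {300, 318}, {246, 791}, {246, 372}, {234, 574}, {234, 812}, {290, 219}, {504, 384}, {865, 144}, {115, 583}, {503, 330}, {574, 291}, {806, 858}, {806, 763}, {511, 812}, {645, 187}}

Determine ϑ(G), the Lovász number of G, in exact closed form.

deg(219) = 2; N(219) = {989, 290}.
deg(945) = 2; N(945) = {696, 508}.
Vertex 989 has 2 neighbors: 898, 219.
Vertex 144 has 2 neighbors: 451, 865.
deg(v) = 2 for all v (|V|=77); a single 77-cycle (edge-transitive).
The 39 distinct eigenvalues: [2.0, 1.993, 1.973, 1.94, 1.894, 1.836, 1.765, 1.683, 1.589, 1.484, 1.37, 1.247, 1.115, 0.976, 0.831, 0.68, 0.524, 0.365, 0.204, 0.041, -0.122, -0.285, -0.445, -0.602, -0.756, -0.904, -1.047, -1.182, -1.31, -1.429, -1.538, -1.637, -1.725, -1.802, -1.867, -1.919, -1.959, -1.985, -1.998].
λ_max=2, λ_min=-2*cos(pi/77); ϑ = −77·λ_min/(λ_max−λ_min) = 77*cos(pi/77)/(cos(pi/77) + 1).
≈ 38.4840 (to 4 d.p.).
Lovász sandwich 38 ≤ 77*cos(pi/77)/(cos(pi/77) + 1) ≤ 39: both strict.

77*cos(pi/77)/(cos(pi/77) + 1)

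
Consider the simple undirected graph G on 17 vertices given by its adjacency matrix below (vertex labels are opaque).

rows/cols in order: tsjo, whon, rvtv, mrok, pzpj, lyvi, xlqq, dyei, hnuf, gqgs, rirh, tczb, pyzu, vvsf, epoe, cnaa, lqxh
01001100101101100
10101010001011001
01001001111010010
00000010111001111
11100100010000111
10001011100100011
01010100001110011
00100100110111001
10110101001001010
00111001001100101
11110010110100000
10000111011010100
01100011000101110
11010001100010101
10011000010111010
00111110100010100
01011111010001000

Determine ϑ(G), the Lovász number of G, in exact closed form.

Vertex gqgs has 8 neighbors: rvtv, mrok, pzpj, dyei, rirh, tczb, epoe, lqxh.
N(mrok) = {xlqq, hnuf, gqgs, rirh, vvsf, epoe, cnaa, lqxh}, |N(mrok)| = 8.
deg(tczb) = 8; N(tczb) = {tsjo, lyvi, xlqq, dyei, gqgs, rirh, pyzu, epoe}.
deg(rirh) = 8; N(rirh) = {tsjo, whon, rvtv, mrok, xlqq, hnuf, gqgs, tczb}.
deg(v) = 8 for all v (|V|=17); strongly regular (17,8,3,4).
Distinct eigenvalues (to 5 d.p.): [8.0, 1.56155, -2.56155].
Lovász: ϑ = −17(-sqrt(17)/2 - 1/2)/(8+-(-sqrt(17)/2 - 1/2)) = sqrt(17).
≈ 4.1231056 (to 7 d.p.).

sqrt(17)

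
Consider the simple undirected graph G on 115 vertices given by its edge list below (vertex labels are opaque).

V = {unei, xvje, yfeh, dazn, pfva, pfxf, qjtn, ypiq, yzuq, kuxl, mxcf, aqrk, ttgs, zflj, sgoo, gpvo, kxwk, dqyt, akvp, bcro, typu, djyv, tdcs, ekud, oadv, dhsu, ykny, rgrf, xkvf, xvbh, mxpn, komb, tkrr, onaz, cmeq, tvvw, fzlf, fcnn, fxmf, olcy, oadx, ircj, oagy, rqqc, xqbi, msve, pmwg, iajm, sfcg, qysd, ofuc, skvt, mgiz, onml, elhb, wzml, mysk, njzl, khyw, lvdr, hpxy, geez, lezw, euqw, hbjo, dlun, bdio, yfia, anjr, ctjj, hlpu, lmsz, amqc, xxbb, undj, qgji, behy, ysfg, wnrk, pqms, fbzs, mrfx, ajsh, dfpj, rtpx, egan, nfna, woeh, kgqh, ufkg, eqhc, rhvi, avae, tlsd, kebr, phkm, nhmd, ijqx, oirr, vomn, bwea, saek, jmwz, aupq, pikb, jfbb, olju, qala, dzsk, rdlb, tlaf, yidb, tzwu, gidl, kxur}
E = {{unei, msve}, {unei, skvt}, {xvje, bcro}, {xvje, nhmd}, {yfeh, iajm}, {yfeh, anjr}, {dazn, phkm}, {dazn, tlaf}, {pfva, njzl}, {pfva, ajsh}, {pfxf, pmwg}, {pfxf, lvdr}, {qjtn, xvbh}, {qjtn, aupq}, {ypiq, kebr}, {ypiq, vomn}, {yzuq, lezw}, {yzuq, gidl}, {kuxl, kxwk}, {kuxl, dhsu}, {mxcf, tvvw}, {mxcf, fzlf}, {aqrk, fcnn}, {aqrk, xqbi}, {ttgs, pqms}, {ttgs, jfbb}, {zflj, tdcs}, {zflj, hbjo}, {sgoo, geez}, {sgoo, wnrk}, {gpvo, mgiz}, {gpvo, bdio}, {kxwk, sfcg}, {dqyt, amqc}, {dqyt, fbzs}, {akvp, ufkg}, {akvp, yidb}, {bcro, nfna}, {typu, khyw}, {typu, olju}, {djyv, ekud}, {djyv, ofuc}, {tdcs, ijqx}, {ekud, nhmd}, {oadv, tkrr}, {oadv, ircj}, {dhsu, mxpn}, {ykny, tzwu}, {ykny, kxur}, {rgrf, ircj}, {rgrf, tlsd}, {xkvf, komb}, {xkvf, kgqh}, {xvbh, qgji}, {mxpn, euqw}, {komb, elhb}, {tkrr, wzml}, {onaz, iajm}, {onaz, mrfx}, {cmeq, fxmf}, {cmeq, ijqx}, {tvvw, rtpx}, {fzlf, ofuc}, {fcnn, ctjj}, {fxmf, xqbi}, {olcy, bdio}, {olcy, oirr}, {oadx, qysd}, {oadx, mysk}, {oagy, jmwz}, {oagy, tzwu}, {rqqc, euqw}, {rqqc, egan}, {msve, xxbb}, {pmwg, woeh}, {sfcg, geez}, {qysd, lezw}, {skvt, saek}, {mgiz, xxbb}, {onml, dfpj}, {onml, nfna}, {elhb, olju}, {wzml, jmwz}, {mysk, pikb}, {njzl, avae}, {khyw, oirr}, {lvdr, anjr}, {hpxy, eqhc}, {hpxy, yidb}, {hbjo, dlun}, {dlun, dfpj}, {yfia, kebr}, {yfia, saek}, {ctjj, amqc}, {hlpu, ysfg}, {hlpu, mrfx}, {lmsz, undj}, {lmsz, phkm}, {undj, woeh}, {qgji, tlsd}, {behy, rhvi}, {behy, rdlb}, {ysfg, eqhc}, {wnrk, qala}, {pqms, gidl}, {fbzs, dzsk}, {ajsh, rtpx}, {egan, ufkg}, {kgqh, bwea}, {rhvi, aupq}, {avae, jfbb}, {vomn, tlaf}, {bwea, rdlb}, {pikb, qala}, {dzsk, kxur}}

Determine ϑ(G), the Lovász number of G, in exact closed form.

Vertex tlaf has 2 neighbors: dazn, vomn.
Vertex sgoo has 2 neighbors: geez, wnrk.
Vertex rhvi has 2 neighbors: behy, aupq.
deg(pfxf) = 2; N(pfxf) = {pmwg, lvdr}.
deg(v) = 2 for all v (|V|=115); connected 2-regular on 115 ⇒ C_{115}.
spec(A) ≈ [2.0, 1.997, 1.988, 1.973, 1.952, 1.926, 1.893, 1.856, 1.812, 1.763, 1.709, 1.65, 1.585, 1.516, 1.443, 1.365, 1.283, 1.198, 1.108, 1.016, 0.92, 0.822, 0.721, 0.618, 0.513, 0.407, 0.299, 0.191, 0.082, -0.027, -0.136, -0.245, -0.353, -0.46, -0.566, -0.67, -0.772, -0.871, -0.968, -1.062, -1.153, -1.241, -1.325, -1.405, -1.48, -1.551, -1.618, -1.68, -1.737, -1.788, -1.834, -1.875, -1.91, -1.94, -1.964, -1.981, -1.993, -1.999] (distinct, 3 d.p.).
Lovász: ϑ = −115(-2*cos(pi/115))/(2+-(-1)*2*cos(pi/115)) = 115*cos(pi/115)/(cos(pi/115) + 1).
≈ 57.48927083 (to 8 d.p.).
57 ≤ 115*cos(pi/115)/(cos(pi/115) + 1) ≤ 58: both strict.

115*cos(pi/115)/(cos(pi/115) + 1)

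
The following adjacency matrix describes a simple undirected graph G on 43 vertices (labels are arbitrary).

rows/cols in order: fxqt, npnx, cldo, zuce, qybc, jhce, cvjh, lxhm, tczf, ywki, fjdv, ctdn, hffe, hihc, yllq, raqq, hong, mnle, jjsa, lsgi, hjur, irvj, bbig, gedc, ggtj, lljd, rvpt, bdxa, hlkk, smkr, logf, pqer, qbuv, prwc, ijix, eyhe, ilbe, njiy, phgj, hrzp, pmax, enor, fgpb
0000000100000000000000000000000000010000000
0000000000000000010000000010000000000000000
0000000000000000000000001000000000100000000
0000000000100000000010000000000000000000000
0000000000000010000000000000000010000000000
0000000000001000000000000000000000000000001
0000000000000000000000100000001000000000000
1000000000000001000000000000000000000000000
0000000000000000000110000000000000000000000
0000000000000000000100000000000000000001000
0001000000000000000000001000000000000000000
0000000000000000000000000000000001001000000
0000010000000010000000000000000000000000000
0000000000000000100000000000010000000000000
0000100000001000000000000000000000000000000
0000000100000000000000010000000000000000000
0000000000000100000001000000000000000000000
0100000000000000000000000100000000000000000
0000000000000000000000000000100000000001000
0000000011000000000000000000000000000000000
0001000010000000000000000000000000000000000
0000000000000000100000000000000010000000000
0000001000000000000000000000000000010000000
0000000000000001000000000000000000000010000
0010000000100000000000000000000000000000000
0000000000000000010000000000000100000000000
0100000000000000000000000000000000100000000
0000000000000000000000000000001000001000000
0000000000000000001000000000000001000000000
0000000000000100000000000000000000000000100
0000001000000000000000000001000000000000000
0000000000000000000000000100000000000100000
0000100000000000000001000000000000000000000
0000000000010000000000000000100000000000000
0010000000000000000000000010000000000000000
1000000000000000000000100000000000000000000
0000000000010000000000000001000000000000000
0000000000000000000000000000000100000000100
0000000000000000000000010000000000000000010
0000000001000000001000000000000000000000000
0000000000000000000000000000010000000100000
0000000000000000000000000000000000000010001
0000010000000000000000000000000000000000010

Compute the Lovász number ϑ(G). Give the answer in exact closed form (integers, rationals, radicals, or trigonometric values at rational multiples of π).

43*cos(pi/43)/(cos(pi/43) + 1)

N(fxqt) = {lxhm, eyhe}, |N(fxqt)| = 2.
Vertex cldo has 2 neighbors: ggtj, ijix.
N(npnx) = {mnle, rvpt}, |N(npnx)| = 2.
Vertex jjsa has 2 neighbors: hlkk, hrzp.
Regular of degree 2 on 43 vertices: this is C_{43}, the 43-cycle.
Distinct eigenvalues (to 4 d.p.): [2.0, 1.9787, 1.9152, 1.8109, 1.668, 1.4895, 1.2793, 1.0419, 0.7822, 0.5059, 0.2187, -0.073, -0.3633, -0.6458, -0.9145, -1.1637, -1.3881, -1.583, -1.7441, -1.868, -1.9522, -1.9947].
Lovász (edge-transitive): ϑ = −43·(-2*cos(pi/43))/((2)−(-2*cos(pi/43))) = 43*cos(pi/43)/(cos(pi/43) + 1).
Numerically 21.471283746.
Sandwich: α(G)=21 ≤ ϑ(G)=43*cos(pi/43)/(cos(pi/43) + 1) ≤ χ(Ḡ)=22 (both strict).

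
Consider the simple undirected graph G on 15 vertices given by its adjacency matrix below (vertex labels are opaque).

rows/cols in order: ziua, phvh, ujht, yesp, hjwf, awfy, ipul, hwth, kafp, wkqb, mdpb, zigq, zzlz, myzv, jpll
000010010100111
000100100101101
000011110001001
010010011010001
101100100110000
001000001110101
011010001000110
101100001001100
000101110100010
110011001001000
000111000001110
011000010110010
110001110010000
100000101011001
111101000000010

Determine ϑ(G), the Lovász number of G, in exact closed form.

5

deg(awfy) = 6; N(awfy) = {ujht, kafp, wkqb, mdpb, zzlz, jpll}.
N(wkqb) = {ziua, phvh, hjwf, awfy, kafp, zigq}, |N(wkqb)| = 6.
Vertex zzlz has 6 neighbors: ziua, phvh, awfy, ipul, hwth, mdpb.
deg(ujht) = 6; N(ujht) = {hjwf, awfy, ipul, hwth, zigq, jpll}.
Regular of degree 6 on 15 vertices: Kneser K(6,2) on C(6,2)=15 vertices.
spec(A) ≈ [6.0, 1.0, -3.0] (distinct, 3 d.p.).
λ_max=6, λ_min=-3; ϑ = −15·λ_min/(λ_max−λ_min) = 5.
= 5.0000000… (decimal).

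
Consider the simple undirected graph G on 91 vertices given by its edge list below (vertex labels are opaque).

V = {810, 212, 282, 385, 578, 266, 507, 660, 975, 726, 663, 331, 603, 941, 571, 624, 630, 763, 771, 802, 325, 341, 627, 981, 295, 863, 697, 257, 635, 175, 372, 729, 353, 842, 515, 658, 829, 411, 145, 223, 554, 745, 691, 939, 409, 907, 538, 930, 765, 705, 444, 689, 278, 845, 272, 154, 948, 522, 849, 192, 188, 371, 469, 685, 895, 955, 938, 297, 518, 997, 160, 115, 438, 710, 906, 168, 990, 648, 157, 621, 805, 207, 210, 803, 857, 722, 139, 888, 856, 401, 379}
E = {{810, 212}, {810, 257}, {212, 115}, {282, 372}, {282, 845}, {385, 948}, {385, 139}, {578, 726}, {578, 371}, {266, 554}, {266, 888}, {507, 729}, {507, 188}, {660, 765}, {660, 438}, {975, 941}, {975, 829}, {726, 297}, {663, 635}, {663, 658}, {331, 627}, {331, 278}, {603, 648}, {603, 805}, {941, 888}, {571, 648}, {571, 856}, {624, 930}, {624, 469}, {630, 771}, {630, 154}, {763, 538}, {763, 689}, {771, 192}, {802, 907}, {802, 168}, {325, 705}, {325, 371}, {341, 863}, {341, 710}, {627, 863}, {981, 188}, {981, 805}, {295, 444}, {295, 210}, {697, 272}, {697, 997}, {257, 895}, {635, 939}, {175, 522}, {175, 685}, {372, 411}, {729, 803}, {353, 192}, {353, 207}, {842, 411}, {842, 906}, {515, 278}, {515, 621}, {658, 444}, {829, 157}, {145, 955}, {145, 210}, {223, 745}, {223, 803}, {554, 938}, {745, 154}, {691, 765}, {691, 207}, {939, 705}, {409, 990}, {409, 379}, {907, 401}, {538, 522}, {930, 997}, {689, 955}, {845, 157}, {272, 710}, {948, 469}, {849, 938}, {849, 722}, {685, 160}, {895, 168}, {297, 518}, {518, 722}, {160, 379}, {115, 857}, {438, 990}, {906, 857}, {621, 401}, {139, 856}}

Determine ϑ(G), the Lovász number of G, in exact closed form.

deg(385) = 2; N(385) = {948, 139}.
N(856) = {571, 139}, |N(856)| = 2.
deg(939) = 2; N(939) = {635, 705}.
deg(997) = 2; N(997) = {697, 930}.
2-regular, N=91; this is C_{91}, the 91-cycle.
A has 46 distinct eigenvalues ≈ [2.0, 1.995235, 1.980961, 1.957247, 1.924206, 1.881995, 1.830816, 1.770912, 1.702569, 1.626112, 1.541906, 1.450353, 1.351887, 1.24698, 1.136129, 1.019865, 0.898741, 0.773333, 0.644241, 0.512078, 0.377475, 0.241073, 0.103523, -0.034521, -0.172401, -0.309459, -0.445042, -0.578504, -0.70921, -0.836536, -0.959875, -1.07864, -1.192265, -1.300208, -1.401955, -1.497021, -1.584954, -1.665333, -1.737776, -1.801938, -1.857512, -1.904235, -1.941884, -1.970278, -1.989283, -1.998808].
λ_max=2, λ_min=-2*cos(pi/91); ϑ = −91·λ_min/(λ_max−λ_min) = 91*cos(pi/91)/(cos(pi/91) + 1).
ϑ(G) ≈ 45.48644.
Sandwich: α(G)=45 ≤ ϑ(G)=91*cos(pi/91)/(cos(pi/91) + 1) ≤ χ(Ḡ)=46 (both strict).

91*cos(pi/91)/(cos(pi/91) + 1)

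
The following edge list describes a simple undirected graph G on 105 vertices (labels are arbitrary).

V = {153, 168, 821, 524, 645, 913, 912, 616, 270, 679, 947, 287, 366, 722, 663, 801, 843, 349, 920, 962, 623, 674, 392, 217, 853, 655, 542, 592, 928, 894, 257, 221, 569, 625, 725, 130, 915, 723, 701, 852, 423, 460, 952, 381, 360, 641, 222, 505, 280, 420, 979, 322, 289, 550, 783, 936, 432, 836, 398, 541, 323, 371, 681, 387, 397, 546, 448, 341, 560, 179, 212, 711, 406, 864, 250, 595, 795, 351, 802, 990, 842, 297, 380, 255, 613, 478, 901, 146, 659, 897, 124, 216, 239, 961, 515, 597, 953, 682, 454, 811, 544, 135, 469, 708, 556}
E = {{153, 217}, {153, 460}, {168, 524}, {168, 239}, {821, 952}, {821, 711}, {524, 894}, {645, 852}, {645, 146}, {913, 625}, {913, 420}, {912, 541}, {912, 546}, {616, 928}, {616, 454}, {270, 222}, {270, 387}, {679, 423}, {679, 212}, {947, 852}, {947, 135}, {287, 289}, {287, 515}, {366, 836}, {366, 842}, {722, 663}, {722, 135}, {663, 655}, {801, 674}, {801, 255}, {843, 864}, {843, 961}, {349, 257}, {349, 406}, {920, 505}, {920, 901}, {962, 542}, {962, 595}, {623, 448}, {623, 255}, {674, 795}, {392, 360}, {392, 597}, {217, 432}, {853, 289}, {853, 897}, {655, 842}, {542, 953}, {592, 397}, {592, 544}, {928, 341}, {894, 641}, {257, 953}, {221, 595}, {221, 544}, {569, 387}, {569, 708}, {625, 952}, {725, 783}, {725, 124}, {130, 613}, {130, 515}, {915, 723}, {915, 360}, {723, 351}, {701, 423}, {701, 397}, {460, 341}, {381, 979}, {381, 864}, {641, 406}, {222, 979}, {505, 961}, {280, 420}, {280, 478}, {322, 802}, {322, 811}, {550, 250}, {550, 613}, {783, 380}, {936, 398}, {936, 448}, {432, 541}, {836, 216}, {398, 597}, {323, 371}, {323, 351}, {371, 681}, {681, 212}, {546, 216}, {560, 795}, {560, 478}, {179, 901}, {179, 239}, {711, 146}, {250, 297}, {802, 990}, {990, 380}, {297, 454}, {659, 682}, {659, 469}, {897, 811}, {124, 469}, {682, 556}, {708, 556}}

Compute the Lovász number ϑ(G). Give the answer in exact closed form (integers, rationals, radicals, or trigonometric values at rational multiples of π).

Vertex 289 has 2 neighbors: 287, 853.
N(270) = {222, 387}, |N(270)| = 2.
Vertex 843 has 2 neighbors: 864, 961.
deg(655) = 2; N(655) = {663, 842}.
deg(v) = 2 for all v (|V|=105); this is C_{105}, the 105-cycle.
spec(A) ≈ [2.0, 1.99642, 1.985694, 1.967859, 1.94298, 1.911146, 1.87247, 1.827091, 1.775172, 1.716898, 1.652478, 1.582142, 1.506143, 1.424752, 1.338261, 1.24698, 1.151234, 1.051368, 0.947737, 0.840714, 0.730682, 0.618034, 0.503174, 0.386512, 0.268467, 0.14946, 0.029919, -0.08973, -0.209057, -0.327636, -0.445042, -0.560855, -0.67466, -0.78605, -0.894626, -1.0, -1.101794, -1.199644, -1.293199, -1.382125, -1.466104, -1.544834, -1.618034, -1.685442, -1.746816, -1.801938, -1.850609, -1.892655, -1.927926, -1.956295, -1.977662, -1.991949, -1.999105] (distinct, 6 d.p.).
With N=105: ϑ(G) = 105·(-(-1)*2*cos(pi/105))/(2−(-2*cos(pi/105))) = 105*cos(pi/105)/(cos(pi/105) + 1).
≈ 52.488249 (to 6 d.p.).
52 ≤ 105*cos(pi/105)/(cos(pi/105) + 1) ≤ 53: both strict.

105*cos(pi/105)/(cos(pi/105) + 1)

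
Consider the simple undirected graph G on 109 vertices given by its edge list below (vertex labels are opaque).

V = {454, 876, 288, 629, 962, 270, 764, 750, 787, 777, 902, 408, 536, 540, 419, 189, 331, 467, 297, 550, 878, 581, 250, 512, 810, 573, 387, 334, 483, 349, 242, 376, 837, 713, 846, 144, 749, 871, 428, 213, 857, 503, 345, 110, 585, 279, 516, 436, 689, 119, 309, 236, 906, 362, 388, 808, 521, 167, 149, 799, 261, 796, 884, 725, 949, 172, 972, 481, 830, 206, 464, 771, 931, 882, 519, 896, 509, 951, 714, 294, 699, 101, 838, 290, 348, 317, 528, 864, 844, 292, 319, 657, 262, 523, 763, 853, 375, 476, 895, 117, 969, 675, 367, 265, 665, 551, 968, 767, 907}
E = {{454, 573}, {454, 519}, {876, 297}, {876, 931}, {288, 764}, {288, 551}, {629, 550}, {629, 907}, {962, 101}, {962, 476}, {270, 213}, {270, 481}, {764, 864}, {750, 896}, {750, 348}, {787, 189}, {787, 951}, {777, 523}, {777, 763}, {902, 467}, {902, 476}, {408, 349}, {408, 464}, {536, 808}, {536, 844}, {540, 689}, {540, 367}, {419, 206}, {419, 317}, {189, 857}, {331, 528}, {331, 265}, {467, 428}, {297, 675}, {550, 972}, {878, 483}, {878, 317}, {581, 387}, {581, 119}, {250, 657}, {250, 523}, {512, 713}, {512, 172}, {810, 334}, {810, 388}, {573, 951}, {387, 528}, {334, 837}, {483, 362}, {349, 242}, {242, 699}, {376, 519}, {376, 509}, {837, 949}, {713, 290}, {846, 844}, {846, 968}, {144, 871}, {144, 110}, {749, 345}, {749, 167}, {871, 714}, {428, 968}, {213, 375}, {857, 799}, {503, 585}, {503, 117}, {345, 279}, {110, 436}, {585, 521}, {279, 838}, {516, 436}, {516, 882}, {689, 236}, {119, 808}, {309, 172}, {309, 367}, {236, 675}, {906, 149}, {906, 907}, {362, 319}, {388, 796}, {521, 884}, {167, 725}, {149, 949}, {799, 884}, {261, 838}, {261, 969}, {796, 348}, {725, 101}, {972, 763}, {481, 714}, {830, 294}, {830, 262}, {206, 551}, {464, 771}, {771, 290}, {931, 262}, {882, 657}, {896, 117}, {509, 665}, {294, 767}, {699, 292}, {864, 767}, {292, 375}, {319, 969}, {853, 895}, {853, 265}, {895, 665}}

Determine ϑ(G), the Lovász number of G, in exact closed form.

deg(345) = 2; N(345) = {749, 279}.
Vertex 242 has 2 neighbors: 349, 699.
N(279) = {345, 838}, |N(279)| = 2.
N(144) = {871, 110}, |N(144)| = 2.
Regular of degree 2 on 109 vertices: connected 2-regular on 109 ⇒ C_{109}.
The 55 distinct eigenvalues: [2.0, 1.99668, 1.98672, 1.97017, 1.94707, 1.9175, 1.88157, 1.83938, 1.79108, 1.73683, 1.67682, 1.61123, 1.54029, 1.46424, 1.38332, 1.2978, 1.20797, 1.11413, 1.01659, 0.91568, 0.81172, 0.70506, 0.59606, 0.48509, 0.3725, 0.25867, 0.14399, 0.02882, -0.08644, -0.20141, -0.31572, -0.42897, -0.5408, -0.65083, -0.7587, -0.86406, -0.96654, -1.06581, -1.16154, -1.25341, -1.34111, -1.42437, -1.50289, -1.57642, -1.64471, -1.70754, -1.76469, -1.81598, -1.86125, -1.90032, -1.93309, -1.95943, -1.97927, -1.99253, -1.99917].
−109·(-2*cos(pi/109)) / ((2)−(-2*cos(pi/109))) = 109*cos(pi/109)/(cos(pi/109) + 1) = ϑ(G).
≈ 54.48868 (to 5 d.p.).
Check 54 ≤ 109*cos(pi/109)/(cos(pi/109) + 1) ≤ 55: both strict.

109*cos(pi/109)/(cos(pi/109) + 1)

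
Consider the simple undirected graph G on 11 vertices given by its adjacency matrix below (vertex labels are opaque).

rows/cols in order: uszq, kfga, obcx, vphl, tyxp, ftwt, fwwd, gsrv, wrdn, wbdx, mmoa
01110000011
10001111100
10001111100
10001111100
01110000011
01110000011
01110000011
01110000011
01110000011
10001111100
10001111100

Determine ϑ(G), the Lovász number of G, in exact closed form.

Vertex ftwt has 5 neighbors: kfga, obcx, vphl, wbdx, mmoa.
Vertex wrdn has 5 neighbors: kfga, obcx, vphl, wbdx, mmoa.
N(obcx) = {uszq, tyxp, ftwt, fwwd, gsrv, wrdn}, |N(obcx)| = 6.
deg(tyxp) = 5; N(tyxp) = {kfga, obcx, vphl, wbdx, mmoa}.
Complete multipartite on [6, 5]: sandwich collapses at ϑ=6.
ϑ(G) ≈ 6.00000.
Check 6 ≤ 6 ≤ 6: collapsed.

6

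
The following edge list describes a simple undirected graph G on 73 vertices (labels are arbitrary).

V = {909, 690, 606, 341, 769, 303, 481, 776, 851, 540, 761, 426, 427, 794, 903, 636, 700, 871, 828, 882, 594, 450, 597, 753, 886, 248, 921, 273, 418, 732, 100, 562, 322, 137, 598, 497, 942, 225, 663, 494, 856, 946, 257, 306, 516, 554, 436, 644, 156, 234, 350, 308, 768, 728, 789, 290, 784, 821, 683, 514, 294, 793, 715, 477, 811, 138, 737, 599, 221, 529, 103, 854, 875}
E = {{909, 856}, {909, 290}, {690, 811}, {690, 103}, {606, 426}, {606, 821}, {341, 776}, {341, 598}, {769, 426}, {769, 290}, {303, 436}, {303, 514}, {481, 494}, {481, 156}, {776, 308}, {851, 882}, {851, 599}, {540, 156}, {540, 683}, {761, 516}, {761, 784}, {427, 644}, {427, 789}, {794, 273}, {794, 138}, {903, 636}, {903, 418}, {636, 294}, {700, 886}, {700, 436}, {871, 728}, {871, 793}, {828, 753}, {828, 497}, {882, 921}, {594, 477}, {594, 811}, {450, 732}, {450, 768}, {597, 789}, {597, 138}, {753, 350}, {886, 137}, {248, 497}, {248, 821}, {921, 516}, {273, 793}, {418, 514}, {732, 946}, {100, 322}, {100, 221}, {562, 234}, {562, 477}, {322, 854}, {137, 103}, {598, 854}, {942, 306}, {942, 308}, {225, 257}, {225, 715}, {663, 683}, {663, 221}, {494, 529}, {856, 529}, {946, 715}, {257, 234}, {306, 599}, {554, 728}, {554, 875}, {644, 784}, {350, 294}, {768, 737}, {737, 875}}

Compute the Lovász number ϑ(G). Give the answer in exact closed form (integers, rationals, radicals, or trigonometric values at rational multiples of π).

deg(248) = 2; N(248) = {497, 821}.
Vertex 882 has 2 neighbors: 851, 921.
deg(540) = 2; N(540) = {156, 683}.
Vertex 529 has 2 neighbors: 494, 856.
73-vertex 2-regular graph: the odd cycle C_{73}.
spec(A) ≈ [2.0, 1.9926, 1.9704, 1.9337, 1.8826, 1.8176, 1.7392, 1.6478, 1.5443, 1.4293, 1.3038, 1.1686, 1.0247, 0.8733, 0.7154, 0.5522, 0.3849, 0.2148, 0.043, -0.129, -0.3001, -0.469, -0.6344, -0.7951, -0.9499, -1.0977, -1.2373, -1.3678, -1.4882, -1.5976, -1.6951, -1.7801, -1.8518, -1.9099, -1.9539, -1.9834, -1.9981] (distinct, 4 d.p.).
Lovász: ϑ = −73(-2*cos(pi/73))/(2+-(-1)*2*cos(pi/73)) = 73*cos(pi/73)/(cos(pi/73) + 1).
Numerically 36.48309477.
Lovász sandwich 36 ≤ 73*cos(pi/73)/(cos(pi/73) + 1) ≤ 37: both strict.

73*cos(pi/73)/(cos(pi/73) + 1)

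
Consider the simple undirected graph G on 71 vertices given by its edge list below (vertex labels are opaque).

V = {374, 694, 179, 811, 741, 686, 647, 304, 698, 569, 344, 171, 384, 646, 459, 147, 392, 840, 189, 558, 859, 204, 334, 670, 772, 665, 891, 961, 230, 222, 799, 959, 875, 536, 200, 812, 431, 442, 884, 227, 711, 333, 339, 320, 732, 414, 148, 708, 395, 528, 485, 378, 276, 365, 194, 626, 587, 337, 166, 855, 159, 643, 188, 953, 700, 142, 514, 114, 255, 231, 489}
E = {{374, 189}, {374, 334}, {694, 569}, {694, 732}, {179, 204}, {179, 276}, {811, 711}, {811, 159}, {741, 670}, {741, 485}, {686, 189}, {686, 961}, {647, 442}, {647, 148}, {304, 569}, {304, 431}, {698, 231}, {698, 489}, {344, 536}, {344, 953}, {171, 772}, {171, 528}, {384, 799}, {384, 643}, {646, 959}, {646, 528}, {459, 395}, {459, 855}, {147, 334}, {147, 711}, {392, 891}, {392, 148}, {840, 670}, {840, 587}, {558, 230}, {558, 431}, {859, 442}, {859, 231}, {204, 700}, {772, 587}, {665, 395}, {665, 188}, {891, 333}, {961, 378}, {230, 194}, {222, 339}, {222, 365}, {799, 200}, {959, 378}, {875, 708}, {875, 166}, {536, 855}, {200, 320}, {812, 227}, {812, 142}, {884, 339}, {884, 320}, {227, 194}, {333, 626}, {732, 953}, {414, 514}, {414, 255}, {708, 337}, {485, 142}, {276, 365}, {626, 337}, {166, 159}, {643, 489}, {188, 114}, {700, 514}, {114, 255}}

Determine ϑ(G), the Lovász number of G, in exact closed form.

71*cos(pi/71)/(cos(pi/71) + 1)

N(772) = {171, 587}, |N(772)| = 2.
N(374) = {189, 334}, |N(374)| = 2.
Vertex 626 has 2 neighbors: 333, 337.
deg(694) = 2; N(694) = {569, 732}.
Regular of degree 2 on 71 vertices: the odd cycle C_{71}.
spec(A) ≈ [2.0, 1.9922, 1.9688, 1.9299, 1.876, 1.8074, 1.7246, 1.6284, 1.5194, 1.3985, 1.2666, 1.1249, 0.9743, 0.8162, 0.6516, 0.4819, 0.3085, 0.1326, -0.0442, -0.2208, -0.3956, -0.5673, -0.7346, -0.8961, -1.0507, -1.1969, -1.3339, -1.4604, -1.5754, -1.6781, -1.7677, -1.8435, -1.9048, -1.9513, -1.9824, -1.998] (distinct, 4 d.p.).
−71·(-2*cos(pi/71)) / ((2)−(-2*cos(pi/71))) = 71*cos(pi/71)/(cos(pi/71) + 1) = ϑ(G).
≈ 35.48261826 (to 8 d.p.).
Sandwich: α(G)=35 ≤ ϑ(G)=71*cos(pi/71)/(cos(pi/71) + 1) ≤ χ(Ḡ)=36 (both strict).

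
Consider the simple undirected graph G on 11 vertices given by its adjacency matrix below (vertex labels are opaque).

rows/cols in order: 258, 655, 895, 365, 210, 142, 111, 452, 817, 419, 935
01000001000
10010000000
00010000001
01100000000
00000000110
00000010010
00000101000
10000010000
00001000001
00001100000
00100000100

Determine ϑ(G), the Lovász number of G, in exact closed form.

11*cos(pi/11)/(cos(pi/11) + 1)

deg(258) = 2; N(258) = {655, 452}.
N(895) = {365, 935}, |N(895)| = 2.
N(817) = {210, 935}, |N(817)| = 2.
deg(419) = 2; N(419) = {210, 142}.
11-vertex 2-regular graph: a single 11-cycle (edge-transitive).
A has 6 distinct eigenvalues ≈ [2.0, 1.683, 0.831, -0.285, -1.31, -1.919].
−11·(-2*cos(pi/11)) / ((2)−(-2*cos(pi/11))) = 11*cos(pi/11)/(cos(pi/11) + 1) = ϑ(G).
≈ 5.386303 (to 6 d.p.).
Lovász sandwich 5 ≤ 11*cos(pi/11)/(cos(pi/11) + 1) ≤ 6: both strict.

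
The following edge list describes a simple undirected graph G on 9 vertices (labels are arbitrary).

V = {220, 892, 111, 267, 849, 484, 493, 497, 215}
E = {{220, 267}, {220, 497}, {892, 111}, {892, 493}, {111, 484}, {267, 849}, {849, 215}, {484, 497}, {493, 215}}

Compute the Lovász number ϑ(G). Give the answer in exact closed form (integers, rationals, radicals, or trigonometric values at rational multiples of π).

Vertex 484 has 2 neighbors: 111, 497.
N(849) = {267, 215}, |N(849)| = 2.
N(892) = {111, 493}, |N(892)| = 2.
Vertex 111 has 2 neighbors: 892, 484.
G on 9 vertices is 2-regular; this is C_{9}, the 9-cycle.
Distinct eigenvalues (to 6 d.p.): [2.0, 1.532089, 0.347296, -1.0, -1.879385].
With N=9: ϑ(G) = 9·(-(-1)*2*cos(pi/9))/(2−(-2*cos(pi/9))) = 9*cos(pi/9)/(cos(pi/9) + 1).
≈ 4.36008958 (to 8 d.p.).
Lovász sandwich 4 ≤ 9*cos(pi/9)/(cos(pi/9) + 1) ≤ 5: both strict.

9*cos(pi/9)/(cos(pi/9) + 1)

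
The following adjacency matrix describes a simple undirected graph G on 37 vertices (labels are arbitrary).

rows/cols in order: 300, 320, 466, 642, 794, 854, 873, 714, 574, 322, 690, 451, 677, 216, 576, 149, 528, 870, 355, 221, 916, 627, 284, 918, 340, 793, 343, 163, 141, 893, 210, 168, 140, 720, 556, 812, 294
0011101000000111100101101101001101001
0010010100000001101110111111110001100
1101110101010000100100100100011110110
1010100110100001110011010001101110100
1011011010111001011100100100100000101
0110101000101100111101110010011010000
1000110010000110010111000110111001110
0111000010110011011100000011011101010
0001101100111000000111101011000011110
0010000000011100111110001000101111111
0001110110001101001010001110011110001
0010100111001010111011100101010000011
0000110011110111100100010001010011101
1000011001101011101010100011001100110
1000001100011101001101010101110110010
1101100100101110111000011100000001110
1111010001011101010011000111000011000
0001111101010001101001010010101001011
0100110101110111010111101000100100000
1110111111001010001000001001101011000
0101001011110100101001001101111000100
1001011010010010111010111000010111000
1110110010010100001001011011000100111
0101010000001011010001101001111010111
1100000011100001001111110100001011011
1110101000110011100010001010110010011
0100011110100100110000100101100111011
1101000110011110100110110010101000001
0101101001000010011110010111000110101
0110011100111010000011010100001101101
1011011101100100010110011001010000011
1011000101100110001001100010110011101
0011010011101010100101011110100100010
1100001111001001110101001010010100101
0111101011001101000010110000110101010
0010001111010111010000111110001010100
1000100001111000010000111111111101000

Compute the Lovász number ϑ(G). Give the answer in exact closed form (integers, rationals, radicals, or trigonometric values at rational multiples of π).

sqrt(37)

N(574) = {642, 794, 873, 714, 690, 451, 677, 221, 916, 627, 284, 340, 343, 163, 140, 720, 556, 812}, |N(574)| = 18.
Vertex 163 has 18 neighbors: 300, 320, 642, 714, 574, 451, 677, 216, 576, 528, 221, 916, 284, 918, 343, 141, 210, 294.
deg(221) = 18; N(221) = {300, 320, 466, 794, 854, 873, 714, 574, 322, 677, 576, 355, 340, 163, 141, 210, 140, 720}.
N(300) = {466, 642, 794, 873, 216, 576, 149, 528, 221, 627, 284, 340, 793, 163, 210, 168, 720, 294}, |N(300)| = 18.
18-regular, N=37; strongly regular (37,18,8,9).
A has 3 distinct eigenvalues ≈ [18.0, 2.54138, -3.54138].
With N=37: ϑ(G) = 37·(-(-sqrt(37)/2 - 1/2))/(18−(-sqrt(37)/2 - 1/2)) = sqrt(37).
ϑ(G) ≈ 6.0828.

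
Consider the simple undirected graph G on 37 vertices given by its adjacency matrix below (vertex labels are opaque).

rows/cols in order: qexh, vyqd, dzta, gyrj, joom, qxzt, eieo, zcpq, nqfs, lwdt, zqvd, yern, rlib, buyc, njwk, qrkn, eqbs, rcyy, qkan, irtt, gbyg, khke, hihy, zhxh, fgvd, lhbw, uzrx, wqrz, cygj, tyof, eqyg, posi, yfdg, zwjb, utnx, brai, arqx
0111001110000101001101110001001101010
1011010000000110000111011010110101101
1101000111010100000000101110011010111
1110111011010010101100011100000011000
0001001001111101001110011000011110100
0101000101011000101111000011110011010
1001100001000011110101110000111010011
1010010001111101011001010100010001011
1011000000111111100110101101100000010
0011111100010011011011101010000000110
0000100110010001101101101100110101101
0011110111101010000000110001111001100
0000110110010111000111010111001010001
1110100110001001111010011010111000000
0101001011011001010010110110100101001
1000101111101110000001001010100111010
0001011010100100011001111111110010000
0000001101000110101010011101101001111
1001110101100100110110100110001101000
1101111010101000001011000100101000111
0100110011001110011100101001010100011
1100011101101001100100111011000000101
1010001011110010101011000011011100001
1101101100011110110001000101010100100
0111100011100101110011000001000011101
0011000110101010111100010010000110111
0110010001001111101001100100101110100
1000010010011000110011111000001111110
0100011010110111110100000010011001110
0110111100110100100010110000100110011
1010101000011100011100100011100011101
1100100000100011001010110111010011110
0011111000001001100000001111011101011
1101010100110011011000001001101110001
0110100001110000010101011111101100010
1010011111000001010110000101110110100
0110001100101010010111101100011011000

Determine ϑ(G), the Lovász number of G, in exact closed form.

N(khke) = {qexh, vyqd, qxzt, eieo, zcpq, lwdt, zqvd, rlib, qrkn, eqbs, irtt, hihy, zhxh, fgvd, uzrx, wqrz, utnx, arqx}, |N(khke)| = 18.
Vertex cygj has 18 neighbors: vyqd, qxzt, eieo, nqfs, zqvd, yern, buyc, njwk, qrkn, eqbs, rcyy, irtt, uzrx, tyof, eqyg, zwjb, utnx, brai.
deg(qrkn) = 18; N(qrkn) = {qexh, joom, eieo, zcpq, nqfs, lwdt, zqvd, rlib, buyc, njwk, khke, fgvd, uzrx, cygj, posi, yfdg, zwjb, brai}.
N(posi) = {qexh, vyqd, joom, zqvd, njwk, qrkn, qkan, gbyg, hihy, zhxh, lhbw, uzrx, wqrz, tyof, yfdg, zwjb, utnx, brai}, |N(posi)| = 18.
18-regular, N=37; SR(37,18,8,9) — a Paley graph.
A has 3 distinct eigenvalues ≈ [18.0, 2.5414, -3.5414].
−37·(-sqrt(37)/2 - 1/2) / ((18)−(-sqrt(37)/2 - 1/2)) = sqrt(37) = ϑ(G).
Numerically 6.08276.

sqrt(37)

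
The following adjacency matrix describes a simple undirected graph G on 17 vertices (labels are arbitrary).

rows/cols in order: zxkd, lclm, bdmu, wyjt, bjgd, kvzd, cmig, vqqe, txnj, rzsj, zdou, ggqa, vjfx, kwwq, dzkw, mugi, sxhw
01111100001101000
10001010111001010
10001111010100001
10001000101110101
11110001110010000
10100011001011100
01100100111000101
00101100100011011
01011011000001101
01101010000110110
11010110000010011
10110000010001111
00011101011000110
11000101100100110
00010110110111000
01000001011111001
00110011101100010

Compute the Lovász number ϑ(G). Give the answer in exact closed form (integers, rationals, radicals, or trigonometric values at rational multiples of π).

N(cmig) = {lclm, bdmu, kvzd, txnj, rzsj, zdou, dzkw, sxhw}, |N(cmig)| = 8.
Vertex kwwq has 8 neighbors: zxkd, lclm, kvzd, vqqe, txnj, ggqa, dzkw, mugi.
Vertex zdou has 8 neighbors: zxkd, lclm, wyjt, kvzd, cmig, vjfx, mugi, sxhw.
N(txnj) = {lclm, wyjt, bjgd, cmig, vqqe, kwwq, dzkw, sxhw}, |N(txnj)| = 8.
17-vertex 8-regular graph: Paley(17): SR with (k,λ,μ)=(8,3,4).
Distinct eigenvalues (to 3 d.p.): [8.0, 1.562, -2.562].
−17·(-sqrt(17)/2 - 1/2) / ((8)−(-sqrt(17)/2 - 1/2)) = sqrt(17) = ϑ(G).
Numerically 4.1231056.

sqrt(17)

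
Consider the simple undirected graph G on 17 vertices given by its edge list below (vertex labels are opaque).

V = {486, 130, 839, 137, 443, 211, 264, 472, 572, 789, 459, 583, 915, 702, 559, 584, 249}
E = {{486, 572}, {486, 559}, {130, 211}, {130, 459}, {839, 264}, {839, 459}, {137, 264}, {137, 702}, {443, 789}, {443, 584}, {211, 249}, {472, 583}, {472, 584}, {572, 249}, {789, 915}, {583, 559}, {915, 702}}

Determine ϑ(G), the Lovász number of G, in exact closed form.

17*cos(pi/17)/(cos(pi/17) + 1)

N(472) = {583, 584}, |N(472)| = 2.
N(137) = {264, 702}, |N(137)| = 2.
Vertex 584 has 2 neighbors: 443, 472.
Vertex 915 has 2 neighbors: 789, 702.
Every vertex has degree 2 (N=17); connected 2-regular on 17 ⇒ C_{17}.
Distinct eigenvalues (to 5 d.p.): [2.0, 1.86494, 1.47802, 0.89148, 0.18454, -0.54733, -1.20527, -1.70043, -1.96595].
ϑ = −N·λ_min/(λ_max−λ_min) = −17·(-2*cos(pi/17))/(2−(-2*cos(pi/17))) = 17*cos(pi/17)/(cos(pi/17) + 1).
≈ 8.42701431 (to 8 d.p.).
Sandwich: α(G)=8 ≤ ϑ(G)=17*cos(pi/17)/(cos(pi/17) + 1) ≤ χ(Ḡ)=9 (both strict).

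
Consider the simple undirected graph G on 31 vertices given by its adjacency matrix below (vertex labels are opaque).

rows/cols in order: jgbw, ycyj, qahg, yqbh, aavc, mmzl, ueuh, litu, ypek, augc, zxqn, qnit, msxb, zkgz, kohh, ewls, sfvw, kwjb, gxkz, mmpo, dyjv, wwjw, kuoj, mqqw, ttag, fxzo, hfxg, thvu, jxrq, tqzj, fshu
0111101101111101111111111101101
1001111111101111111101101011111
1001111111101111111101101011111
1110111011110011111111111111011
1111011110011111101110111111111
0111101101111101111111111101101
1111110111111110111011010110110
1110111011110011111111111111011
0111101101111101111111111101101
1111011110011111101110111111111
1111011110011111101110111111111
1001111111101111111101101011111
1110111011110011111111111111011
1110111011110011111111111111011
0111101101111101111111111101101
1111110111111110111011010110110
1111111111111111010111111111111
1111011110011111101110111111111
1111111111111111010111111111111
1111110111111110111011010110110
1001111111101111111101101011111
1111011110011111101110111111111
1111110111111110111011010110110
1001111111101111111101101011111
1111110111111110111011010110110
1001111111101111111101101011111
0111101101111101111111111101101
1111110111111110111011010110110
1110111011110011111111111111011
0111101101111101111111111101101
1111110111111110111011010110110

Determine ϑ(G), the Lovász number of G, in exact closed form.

N(yqbh) = {jgbw, ycyj, qahg, aavc, mmzl, ueuh, ypek, augc, zxqn, qnit, kohh, ewls, sfvw, kwjb, gxkz, mmpo, dyjv, wwjw, kuoj, mqqw, ttag, fxzo, hfxg, thvu, tqzj, fshu}, |N(yqbh)| = 26.
deg(kohh) = 25; N(kohh) = {ycyj, qahg, yqbh, aavc, ueuh, litu, augc, zxqn, qnit, msxb, zkgz, ewls, sfvw, kwjb, gxkz, mmpo, dyjv, wwjw, kuoj, mqqw, ttag, fxzo, thvu, jxrq, fshu}.
deg(gxkz) = 29; N(gxkz) = {jgbw, ycyj, qahg, yqbh, aavc, mmzl, ueuh, litu, ypek, augc, zxqn, qnit, msxb, zkgz, kohh, ewls, kwjb, mmpo, dyjv, wwjw, kuoj, mqqw, ttag, fxzo, hfxg, thvu, jxrq, tqzj, fshu}.
Vertex hfxg has 25 neighbors: ycyj, qahg, yqbh, aavc, ueuh, litu, augc, zxqn, qnit, msxb, zkgz, ewls, sfvw, kwjb, gxkz, mmpo, dyjv, wwjw, kuoj, mqqw, ttag, fxzo, thvu, jxrq, fshu.
Complete 6-partite, parts [7, 6, 6, 5, 5, 2]: perfect, ϑ = α = 7.
= 7.00000000… (decimal).
7 ≤ 7 ≤ 7: collapsed.

7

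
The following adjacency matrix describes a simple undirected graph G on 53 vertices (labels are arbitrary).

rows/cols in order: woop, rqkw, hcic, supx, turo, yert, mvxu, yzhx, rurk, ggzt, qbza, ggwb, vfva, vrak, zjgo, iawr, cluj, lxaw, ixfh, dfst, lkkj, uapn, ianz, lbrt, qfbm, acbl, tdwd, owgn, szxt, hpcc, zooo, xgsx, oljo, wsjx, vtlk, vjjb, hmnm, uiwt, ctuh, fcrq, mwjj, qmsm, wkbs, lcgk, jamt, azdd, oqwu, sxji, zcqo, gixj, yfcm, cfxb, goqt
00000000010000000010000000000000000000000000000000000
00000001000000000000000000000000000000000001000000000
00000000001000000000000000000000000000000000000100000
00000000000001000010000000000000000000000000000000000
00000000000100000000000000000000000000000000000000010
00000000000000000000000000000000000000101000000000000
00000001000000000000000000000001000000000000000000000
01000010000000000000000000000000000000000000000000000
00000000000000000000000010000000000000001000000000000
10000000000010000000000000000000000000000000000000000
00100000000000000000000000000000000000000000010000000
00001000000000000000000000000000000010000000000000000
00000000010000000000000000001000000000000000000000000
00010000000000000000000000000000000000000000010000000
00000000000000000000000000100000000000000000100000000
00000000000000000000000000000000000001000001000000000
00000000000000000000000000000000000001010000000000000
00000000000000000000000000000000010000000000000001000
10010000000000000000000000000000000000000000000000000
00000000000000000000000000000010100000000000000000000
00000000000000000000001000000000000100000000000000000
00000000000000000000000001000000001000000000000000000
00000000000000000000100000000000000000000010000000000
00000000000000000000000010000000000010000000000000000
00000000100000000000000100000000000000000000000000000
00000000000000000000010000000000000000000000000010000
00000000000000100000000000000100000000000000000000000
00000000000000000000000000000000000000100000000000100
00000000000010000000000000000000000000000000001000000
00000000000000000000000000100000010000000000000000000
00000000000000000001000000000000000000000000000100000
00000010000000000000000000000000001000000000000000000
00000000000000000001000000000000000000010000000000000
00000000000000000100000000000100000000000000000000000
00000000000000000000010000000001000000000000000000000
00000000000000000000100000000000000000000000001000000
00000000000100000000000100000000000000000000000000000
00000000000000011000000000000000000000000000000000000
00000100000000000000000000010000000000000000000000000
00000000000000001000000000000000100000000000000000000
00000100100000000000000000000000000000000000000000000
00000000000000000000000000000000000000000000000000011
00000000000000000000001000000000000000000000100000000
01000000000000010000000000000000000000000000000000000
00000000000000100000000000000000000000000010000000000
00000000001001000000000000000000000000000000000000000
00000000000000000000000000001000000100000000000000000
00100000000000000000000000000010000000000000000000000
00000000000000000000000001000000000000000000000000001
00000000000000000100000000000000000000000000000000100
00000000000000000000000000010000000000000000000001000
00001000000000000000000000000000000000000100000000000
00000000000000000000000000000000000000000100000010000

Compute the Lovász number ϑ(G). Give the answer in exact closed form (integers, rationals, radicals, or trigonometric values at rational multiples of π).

Vertex hpcc has 2 neighbors: tdwd, wsjx.
N(gixj) = {lxaw, yfcm}, |N(gixj)| = 2.
deg(yert) = 2; N(yert) = {ctuh, mwjj}.
deg(vfva) = 2; N(vfva) = {ggzt, szxt}.
Every vertex has degree 2 (N=53); connected 2-regular on 53 ⇒ C_{53}.
The 27 distinct eigenvalues: [2.0, 1.985962, 1.944046, 1.874839, 1.779314, 1.658811, 1.515022, 1.349966, 1.165959, 0.965584, 0.751655, 0.527174, 0.295293, 0.059267, -0.177592, -0.411957, -0.64054, -0.86013, -1.067647, -1.260176, -1.435015, -1.589709, -1.722087, -1.830291, -1.912802, -1.968461, -1.996487].
With N=53: ϑ(G) = 53·(-(-1)*2*cos(pi/53))/(2−(-2*cos(pi/53))) = 53*cos(pi/53)/(cos(pi/53) + 1).
Numerically 26.476709.
Check 26 ≤ 53*cos(pi/53)/(cos(pi/53) + 1) ≤ 27: both strict.

53*cos(pi/53)/(cos(pi/53) + 1)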